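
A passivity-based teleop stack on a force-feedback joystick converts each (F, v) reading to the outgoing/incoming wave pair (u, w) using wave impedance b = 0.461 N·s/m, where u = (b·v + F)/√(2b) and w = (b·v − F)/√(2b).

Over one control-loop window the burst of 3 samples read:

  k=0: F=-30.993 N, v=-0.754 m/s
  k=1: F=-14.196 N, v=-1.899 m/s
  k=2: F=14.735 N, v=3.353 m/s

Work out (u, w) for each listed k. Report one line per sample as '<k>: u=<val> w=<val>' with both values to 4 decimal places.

0: u=-32.6394 w=31.9154
1: u=-15.6960 w=13.8726
2: u=16.9554 w=-13.7358

k=0: b·v=0.461×(-0.754)=-0.3476; √(2b)=0.9602; u=(-0.3476+(-30.993))/0.9602=-32.6394, w=(-0.3476−(-30.993))/0.9602=31.9154
k=1: b·v=0.461×(-1.899)=-0.8754; √(2b)=0.9602; u=(-0.8754+(-14.196))/0.9602=-15.6960, w=(-0.8754−(-14.196))/0.9602=13.8726
k=2: b·v=0.461×3.353=1.5457; √(2b)=0.9602; u=(1.5457+14.735)/0.9602=16.9554, w=(1.5457−14.735)/0.9602=-13.7358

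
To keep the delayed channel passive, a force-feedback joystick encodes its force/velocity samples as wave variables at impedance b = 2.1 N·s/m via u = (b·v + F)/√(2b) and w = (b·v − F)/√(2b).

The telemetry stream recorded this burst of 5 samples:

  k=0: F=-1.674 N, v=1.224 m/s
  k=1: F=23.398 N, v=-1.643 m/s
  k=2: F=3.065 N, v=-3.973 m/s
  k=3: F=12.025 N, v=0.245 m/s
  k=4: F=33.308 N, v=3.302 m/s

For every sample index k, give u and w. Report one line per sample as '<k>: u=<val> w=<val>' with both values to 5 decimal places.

0: u=0.43740 w=2.07106
1: u=9.73348 w=-13.10063
2: u=-2.57555 w=-5.56668
3: u=6.11865 w=-5.61655
4: u=19.63618 w=-12.86910

k=0: b·v=2.1×1.224=2.57040; √(2b)=2.04939; u=(2.57040+(-1.674))/2.04939=0.43740, w=(2.57040−(-1.674))/2.04939=2.07106
k=1: b·v=2.1×(-1.643)=-3.45030; √(2b)=2.04939; u=(-3.45030+23.398)/2.04939=9.73348, w=(-3.45030−23.398)/2.04939=-13.10063
k=2: b·v=2.1×(-3.973)=-8.34330; √(2b)=2.04939; u=(-8.34330+3.065)/2.04939=-2.57555, w=(-8.34330−3.065)/2.04939=-5.56668
k=3: b·v=2.1×0.245=0.51450; √(2b)=2.04939; u=(0.51450+12.025)/2.04939=6.11865, w=(0.51450−12.025)/2.04939=-5.61655
k=4: b·v=2.1×3.302=6.93420; √(2b)=2.04939; u=(6.93420+33.308)/2.04939=19.63618, w=(6.93420−33.308)/2.04939=-12.86910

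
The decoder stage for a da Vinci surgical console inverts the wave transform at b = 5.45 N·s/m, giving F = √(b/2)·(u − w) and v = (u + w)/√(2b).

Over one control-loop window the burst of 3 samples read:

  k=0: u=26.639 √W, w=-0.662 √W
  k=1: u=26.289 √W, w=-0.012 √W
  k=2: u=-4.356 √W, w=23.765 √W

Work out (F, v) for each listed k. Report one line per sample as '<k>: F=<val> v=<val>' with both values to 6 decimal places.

0: F=45.067328 v=7.868206
1: F=43.416570 v=7.959074
2: F=-46.420949 v=5.878817

k=0: u−w=27.301000, u+w=25.977000; √(b/2)=1.650757, √(2b)=3.301515; F=1.650757×27.301=45.067328, v=25.977000/3.301515=7.868206
k=1: u−w=26.301000, u+w=26.277000; √(b/2)=1.650757, √(2b)=3.301515; F=1.650757×26.301=43.416570, v=26.277000/3.301515=7.959074
k=2: u−w=-28.121000, u+w=19.409000; √(b/2)=1.650757, √(2b)=3.301515; F=1.650757×(-28.121)=-46.420949, v=19.409000/3.301515=5.878817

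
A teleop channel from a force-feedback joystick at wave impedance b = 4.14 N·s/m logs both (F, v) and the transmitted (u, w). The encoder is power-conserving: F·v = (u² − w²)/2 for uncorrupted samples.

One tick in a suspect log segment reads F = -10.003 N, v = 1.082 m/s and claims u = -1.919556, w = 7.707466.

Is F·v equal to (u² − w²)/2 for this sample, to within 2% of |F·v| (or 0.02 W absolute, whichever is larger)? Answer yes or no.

no

F·v = (-10.003)×1.082 = -10.823246 W.
(u² − w²)/2 = (3.684695 − 59.405032)/2 = -27.860168 W.
|Δ| = 17.036922;  2% of max(1, |F·v|) = 0.216465.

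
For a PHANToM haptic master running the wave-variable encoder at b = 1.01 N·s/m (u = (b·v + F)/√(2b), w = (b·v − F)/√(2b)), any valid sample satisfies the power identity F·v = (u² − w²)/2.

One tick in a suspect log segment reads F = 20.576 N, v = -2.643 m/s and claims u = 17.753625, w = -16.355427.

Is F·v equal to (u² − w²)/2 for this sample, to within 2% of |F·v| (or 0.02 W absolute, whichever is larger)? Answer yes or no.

no

F·v = 20.576×(-2.643) = -54.382368 W.
(u² − w²)/2 = (315.191201 − 267.499992)/2 = 23.845604 W.
|Δ| = 78.227972;  2% of max(1, |F·v|) = 1.087647.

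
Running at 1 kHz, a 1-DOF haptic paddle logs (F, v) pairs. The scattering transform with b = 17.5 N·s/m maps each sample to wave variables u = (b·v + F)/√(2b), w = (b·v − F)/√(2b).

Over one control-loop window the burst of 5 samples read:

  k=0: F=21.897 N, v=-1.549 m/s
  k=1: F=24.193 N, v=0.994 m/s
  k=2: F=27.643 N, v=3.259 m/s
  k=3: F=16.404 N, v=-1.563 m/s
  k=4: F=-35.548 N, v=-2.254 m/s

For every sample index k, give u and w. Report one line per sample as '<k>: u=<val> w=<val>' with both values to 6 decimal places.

k=0: b·v=17.5×(-1.549)=-27.107500; √(2b)=5.916080; u=(-27.107500+21.897)/5.916080=-0.880735, w=(-27.107500−21.897)/5.916080=-8.283272
k=1: b·v=17.5×0.994=17.395000; √(2b)=5.916080; u=(17.395000+24.193)/5.916080=7.029655, w=(17.395000−24.193)/5.916080=-1.149072
k=2: b·v=17.5×3.259=57.032500; √(2b)=5.916080; u=(57.032500+27.643)/5.916080=14.312772, w=(57.032500−27.643)/5.916080=4.967732
k=3: b·v=17.5×(-1.563)=-27.352500; √(2b)=5.916080; u=(-27.352500+16.404)/5.916080=-1.850634, w=(-27.352500−16.404)/5.916080=-7.396198
k=4: b·v=17.5×(-2.254)=-39.445000; √(2b)=5.916080; u=(-39.445000+(-35.548))/5.916080=-12.676131, w=(-39.445000−(-35.548))/5.916080=-0.658713

0: u=-0.880735 w=-8.283272
1: u=7.029655 w=-1.149072
2: u=14.312772 w=4.967732
3: u=-1.850634 w=-7.396198
4: u=-12.676131 w=-0.658713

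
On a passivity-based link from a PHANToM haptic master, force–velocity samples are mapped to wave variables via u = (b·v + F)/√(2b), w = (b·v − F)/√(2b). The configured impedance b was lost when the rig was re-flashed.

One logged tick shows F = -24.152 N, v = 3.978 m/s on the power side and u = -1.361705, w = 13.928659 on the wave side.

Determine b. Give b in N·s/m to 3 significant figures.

b = 4.99 N·s/m

u + w = 12.566954;  u + w = √(2b)·v, so √(2b) = 12.566954/3.978 = 3.159114.
b = (√(2b))²/2 = 9.979999/2 = 4.989999.
(Check via u − w = 2F/√(2b): u − w = -15.290364, 2F/√(2b) = -15.290365.)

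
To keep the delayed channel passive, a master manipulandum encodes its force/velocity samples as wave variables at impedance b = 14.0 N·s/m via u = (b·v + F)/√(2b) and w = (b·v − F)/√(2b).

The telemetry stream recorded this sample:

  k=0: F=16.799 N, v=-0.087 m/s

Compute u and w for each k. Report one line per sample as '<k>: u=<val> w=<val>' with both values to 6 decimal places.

k=0: b·v=14.0×(-0.087)=-1.218000; √(2b)=5.291503; u=(-1.218000+16.799)/5.291503=2.944532, w=(-1.218000−16.799)/5.291503=-3.404893

0: u=2.944532 w=-3.404893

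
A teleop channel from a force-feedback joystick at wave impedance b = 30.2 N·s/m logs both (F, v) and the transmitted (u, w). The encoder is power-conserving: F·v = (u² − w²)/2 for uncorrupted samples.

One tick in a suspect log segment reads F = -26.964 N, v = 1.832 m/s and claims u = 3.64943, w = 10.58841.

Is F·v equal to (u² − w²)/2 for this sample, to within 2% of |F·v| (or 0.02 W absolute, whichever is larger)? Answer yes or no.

yes

F·v = (-26.964)×1.832 = -49.39805 W.
(u² − w²)/2 = (13.31834 − 112.11443)/2 = -49.39804 W.
|Δ| = 0.00000;  2% of max(1, |F·v|) = 0.98796.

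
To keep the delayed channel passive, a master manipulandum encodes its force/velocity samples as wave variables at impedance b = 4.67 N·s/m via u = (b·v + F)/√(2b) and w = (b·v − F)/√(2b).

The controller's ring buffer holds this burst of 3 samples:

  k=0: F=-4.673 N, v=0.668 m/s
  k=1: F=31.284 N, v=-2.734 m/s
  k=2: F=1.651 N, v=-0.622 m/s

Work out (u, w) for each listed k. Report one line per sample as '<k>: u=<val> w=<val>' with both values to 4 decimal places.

0: u=-0.5083 w=2.5498
1: u=6.0587 w=-14.4142
2: u=-0.4102 w=-1.4907

k=0: b·v=4.67×0.668=3.1196; √(2b)=3.0561; u=(3.1196+(-4.673))/3.0561=-0.5083, w=(3.1196−(-4.673))/3.0561=2.5498
k=1: b·v=4.67×(-2.734)=-12.7678; √(2b)=3.0561; u=(-12.7678+31.284)/3.0561=6.0587, w=(-12.7678−31.284)/3.0561=-14.4142
k=2: b·v=4.67×(-0.622)=-2.9047; √(2b)=3.0561; u=(-2.9047+1.651)/3.0561=-0.4102, w=(-2.9047−1.651)/3.0561=-1.4907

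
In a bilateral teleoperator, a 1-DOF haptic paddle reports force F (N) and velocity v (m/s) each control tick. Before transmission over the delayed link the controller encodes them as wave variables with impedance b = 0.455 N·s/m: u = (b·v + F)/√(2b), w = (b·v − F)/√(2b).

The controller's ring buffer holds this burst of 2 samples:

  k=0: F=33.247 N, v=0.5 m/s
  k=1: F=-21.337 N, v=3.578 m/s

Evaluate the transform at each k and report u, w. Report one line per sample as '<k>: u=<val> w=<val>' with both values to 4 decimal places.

k=0: b·v=0.455×0.5=0.2275; √(2b)=0.9539; u=(0.2275+33.247)/0.9539=35.0908, w=(0.2275−33.247)/0.9539=-34.6138
k=1: b·v=0.455×3.578=1.6280; √(2b)=0.9539; u=(1.6280+(-21.337))/0.9539=-20.6607, w=(1.6280−(-21.337))/0.9539=24.0739

0: u=35.0908 w=-34.6138
1: u=-20.6607 w=24.0739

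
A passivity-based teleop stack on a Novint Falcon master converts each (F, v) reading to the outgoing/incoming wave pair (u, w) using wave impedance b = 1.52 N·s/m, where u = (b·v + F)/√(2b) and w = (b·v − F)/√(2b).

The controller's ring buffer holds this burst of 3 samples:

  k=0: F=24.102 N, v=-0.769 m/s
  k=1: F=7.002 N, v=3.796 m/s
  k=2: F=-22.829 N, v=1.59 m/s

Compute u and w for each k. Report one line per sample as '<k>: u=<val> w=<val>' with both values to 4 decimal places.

0: u=13.1530 w=-14.4938
1: u=7.3252 w=-0.7066
2: u=-11.7072 w=14.4795

k=0: b·v=1.52×(-0.769)=-1.1689; √(2b)=1.7436; u=(-1.1689+24.102)/1.7436=13.1530, w=(-1.1689−24.102)/1.7436=-14.4938
k=1: b·v=1.52×3.796=5.7699; √(2b)=1.7436; u=(5.7699+7.002)/1.7436=7.3252, w=(5.7699−7.002)/1.7436=-0.7066
k=2: b·v=1.52×1.59=2.4168; √(2b)=1.7436; u=(2.4168+(-22.829))/1.7436=-11.7072, w=(2.4168−(-22.829))/1.7436=14.4795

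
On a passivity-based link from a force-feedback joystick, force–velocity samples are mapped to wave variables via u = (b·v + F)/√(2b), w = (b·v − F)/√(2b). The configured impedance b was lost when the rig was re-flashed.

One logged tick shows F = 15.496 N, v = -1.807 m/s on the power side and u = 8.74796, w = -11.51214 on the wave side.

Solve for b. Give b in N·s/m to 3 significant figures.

u + w = -2.76418;  u + w = √(2b)·v, so √(2b) = -2.76418/(-1.807) = 1.52971.
b = (√(2b))²/2 = 2.34000/2 = 1.17000.
(Check via u − w = 2F/√(2b): u − w = 20.26010, 2F/√(2b) = 20.26009.)

b = 1.17 N·s/m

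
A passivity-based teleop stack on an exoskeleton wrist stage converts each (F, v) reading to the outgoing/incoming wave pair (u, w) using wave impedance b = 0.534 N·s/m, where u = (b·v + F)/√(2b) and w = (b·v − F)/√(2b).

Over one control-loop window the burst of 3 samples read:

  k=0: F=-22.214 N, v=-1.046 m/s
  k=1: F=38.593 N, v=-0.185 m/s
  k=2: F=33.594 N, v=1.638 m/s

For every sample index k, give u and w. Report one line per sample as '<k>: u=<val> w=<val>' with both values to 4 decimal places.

0: u=-22.0357 w=20.9547
1: u=37.2486 w=-37.4398
2: u=33.3533 w=-31.6606

k=0: b·v=0.534×(-1.046)=-0.5586; √(2b)=1.0334; u=(-0.5586+(-22.214))/1.0334=-22.0357, w=(-0.5586−(-22.214))/1.0334=20.9547
k=1: b·v=0.534×(-0.185)=-0.0988; √(2b)=1.0334; u=(-0.0988+38.593)/1.0334=37.2486, w=(-0.0988−38.593)/1.0334=-37.4398
k=2: b·v=0.534×1.638=0.8747; √(2b)=1.0334; u=(0.8747+33.594)/1.0334=33.3533, w=(0.8747−33.594)/1.0334=-31.6606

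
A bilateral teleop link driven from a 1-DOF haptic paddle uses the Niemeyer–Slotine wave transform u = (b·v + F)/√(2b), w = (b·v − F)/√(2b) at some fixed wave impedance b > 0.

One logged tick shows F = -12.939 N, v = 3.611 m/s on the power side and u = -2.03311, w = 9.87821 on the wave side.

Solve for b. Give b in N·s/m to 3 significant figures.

u + w = 7.84510;  u + w = √(2b)·v, so √(2b) = 7.84510/3.611 = 2.17256.
b = (√(2b))²/2 = 4.72000/2 = 2.36000.
(Check via u − w = 2F/√(2b): u − w = -11.91132, 2F/√(2b) = -11.91132.)

b = 2.36 N·s/m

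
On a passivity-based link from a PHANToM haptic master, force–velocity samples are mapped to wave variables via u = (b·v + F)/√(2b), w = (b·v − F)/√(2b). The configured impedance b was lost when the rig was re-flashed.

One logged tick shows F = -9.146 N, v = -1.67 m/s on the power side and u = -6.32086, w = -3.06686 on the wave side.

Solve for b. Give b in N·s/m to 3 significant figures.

b = 15.8 N·s/m

u + w = -9.38772;  u + w = √(2b)·v, so √(2b) = -9.38772/(-1.67) = 5.62139.
b = (√(2b))²/2 = 31.60002/2 = 15.80001.
(Check via u − w = 2F/√(2b): u − w = -3.25400, 2F/√(2b) = -3.25400.)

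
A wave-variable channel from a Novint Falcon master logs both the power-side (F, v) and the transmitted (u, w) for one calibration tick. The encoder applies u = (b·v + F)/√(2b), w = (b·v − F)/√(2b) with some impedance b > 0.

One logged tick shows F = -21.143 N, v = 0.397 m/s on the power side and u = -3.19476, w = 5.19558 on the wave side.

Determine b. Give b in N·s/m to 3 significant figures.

u + w = 2.00082;  u + w = √(2b)·v, so √(2b) = 2.00082/0.397 = 5.03985.
b = (√(2b))²/2 = 25.40008/2 = 12.70004.
(Check via u − w = 2F/√(2b): u − w = -8.39034, 2F/√(2b) = -8.39033.)

b = 12.7 N·s/m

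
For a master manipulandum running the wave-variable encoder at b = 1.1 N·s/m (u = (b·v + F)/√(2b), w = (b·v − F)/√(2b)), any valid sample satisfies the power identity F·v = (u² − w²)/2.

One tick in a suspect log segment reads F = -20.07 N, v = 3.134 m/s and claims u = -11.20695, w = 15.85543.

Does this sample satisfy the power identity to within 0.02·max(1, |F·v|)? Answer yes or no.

F·v = (-20.07)×3.134 = -62.89938 W.
(u² − w²)/2 = (125.59573 − 251.39466)/2 = -62.89947 W.
|Δ| = 0.00009;  2% of max(1, |F·v|) = 1.25799.

yes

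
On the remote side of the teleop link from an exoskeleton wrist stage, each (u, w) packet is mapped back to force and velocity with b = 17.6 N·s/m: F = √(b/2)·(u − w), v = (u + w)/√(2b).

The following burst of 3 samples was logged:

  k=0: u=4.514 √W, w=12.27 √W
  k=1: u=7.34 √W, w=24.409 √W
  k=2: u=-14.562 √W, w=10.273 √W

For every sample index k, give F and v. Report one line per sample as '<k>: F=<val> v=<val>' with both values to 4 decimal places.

0: F=-23.0080 v=2.8289
1: F=-50.6348 v=5.3513
2: F=-73.6725 v=-0.7229

k=0: u−w=-7.7560, u+w=16.7840; √(b/2)=2.9665, √(2b)=5.9330; F=2.9665×(-7.756)=-23.0080, v=16.7840/5.9330=2.8289
k=1: u−w=-17.0690, u+w=31.7490; √(b/2)=2.9665, √(2b)=5.9330; F=2.9665×(-17.069)=-50.6348, v=31.7490/5.9330=5.3513
k=2: u−w=-24.8350, u+w=-4.2890; √(b/2)=2.9665, √(2b)=5.9330; F=2.9665×(-24.835)=-73.6725, v=-4.2890/5.9330=-0.7229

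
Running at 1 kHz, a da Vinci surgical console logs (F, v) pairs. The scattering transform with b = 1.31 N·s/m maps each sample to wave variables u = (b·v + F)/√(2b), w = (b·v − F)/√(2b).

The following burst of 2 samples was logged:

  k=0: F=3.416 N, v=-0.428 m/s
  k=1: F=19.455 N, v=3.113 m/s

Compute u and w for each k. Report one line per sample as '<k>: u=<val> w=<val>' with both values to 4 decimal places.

0: u=1.7640 w=-2.4568
1: u=14.5388 w=-9.4999

k=0: b·v=1.31×(-0.428)=-0.5607; √(2b)=1.6186; u=(-0.5607+3.416)/1.6186=1.7640, w=(-0.5607−3.416)/1.6186=-2.4568
k=1: b·v=1.31×3.113=4.0780; √(2b)=1.6186; u=(4.0780+19.455)/1.6186=14.5388, w=(4.0780−19.455)/1.6186=-9.4999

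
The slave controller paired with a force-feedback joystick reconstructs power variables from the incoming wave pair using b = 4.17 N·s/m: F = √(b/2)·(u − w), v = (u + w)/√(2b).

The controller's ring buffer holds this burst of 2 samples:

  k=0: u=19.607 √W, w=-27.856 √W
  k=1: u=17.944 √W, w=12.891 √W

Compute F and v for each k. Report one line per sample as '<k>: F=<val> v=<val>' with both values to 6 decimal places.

0: F=68.534337 v=-2.856395
1: F=7.296294 v=10.677287

k=0: u−w=47.463000, u+w=-8.249000; √(b/2)=1.443953, √(2b)=2.887906; F=1.443953×47.463=68.534337, v=-8.249000/2.887906=-2.856395
k=1: u−w=5.053000, u+w=30.835000; √(b/2)=1.443953, √(2b)=2.887906; F=1.443953×5.053=7.296294, v=30.835000/2.887906=10.677287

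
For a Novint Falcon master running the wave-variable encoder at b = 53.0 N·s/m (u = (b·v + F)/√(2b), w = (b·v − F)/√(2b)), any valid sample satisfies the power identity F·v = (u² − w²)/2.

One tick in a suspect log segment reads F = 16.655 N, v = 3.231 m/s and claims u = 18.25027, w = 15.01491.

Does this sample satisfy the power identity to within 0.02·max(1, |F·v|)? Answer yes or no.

yes

F·v = 16.655×3.231 = 53.8123 W.
(u² − w²)/2 = (333.0724 − 225.4475)/2 = 53.8124 W.
|Δ| = 0.0001;  2% of max(1, |F·v|) = 1.0762.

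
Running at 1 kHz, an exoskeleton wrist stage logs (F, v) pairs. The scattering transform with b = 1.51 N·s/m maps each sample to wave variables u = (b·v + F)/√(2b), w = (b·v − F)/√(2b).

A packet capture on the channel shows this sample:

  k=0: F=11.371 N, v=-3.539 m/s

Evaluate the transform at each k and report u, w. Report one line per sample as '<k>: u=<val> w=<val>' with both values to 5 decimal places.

0: u=3.46821 w=-9.61834

k=0: b·v=1.51×(-3.539)=-5.34389; √(2b)=1.73781; u=(-5.34389+11.371)/1.73781=3.46821, w=(-5.34389−11.371)/1.73781=-9.61834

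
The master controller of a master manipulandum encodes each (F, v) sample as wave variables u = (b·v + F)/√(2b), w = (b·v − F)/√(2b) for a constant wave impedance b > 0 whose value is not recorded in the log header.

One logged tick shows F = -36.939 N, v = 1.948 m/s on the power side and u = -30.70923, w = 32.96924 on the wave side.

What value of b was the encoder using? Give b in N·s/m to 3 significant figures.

u + w = 2.2600;  u + w = √(2b)·v, so √(2b) = 2.2600/1.948 = 1.1602.
b = (√(2b))²/2 = 1.3460/2 = 0.6730.
(Check via u − w = 2F/√(2b): u − w = -63.6785, 2F/√(2b) = -63.6786.)

b = 0.673 N·s/m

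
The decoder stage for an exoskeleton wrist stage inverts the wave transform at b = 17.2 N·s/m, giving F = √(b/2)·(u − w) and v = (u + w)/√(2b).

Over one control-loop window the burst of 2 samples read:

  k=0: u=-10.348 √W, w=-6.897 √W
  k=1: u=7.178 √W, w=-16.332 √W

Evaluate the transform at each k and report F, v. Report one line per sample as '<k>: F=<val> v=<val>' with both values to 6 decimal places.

k=0: u−w=-3.451000, u+w=-17.245000; √(b/2)=2.932576, √(2b)=5.865151; F=2.932576×(-3.451)=-10.120319, v=-17.245000/5.865151=-2.940248
k=1: u−w=23.510000, u+w=-9.154000; √(b/2)=2.932576, √(2b)=5.865151; F=2.932576×23.51=68.944854, v=-9.154000/5.865151=-1.560744

0: F=-10.120319 v=-2.940248
1: F=68.944854 v=-1.560744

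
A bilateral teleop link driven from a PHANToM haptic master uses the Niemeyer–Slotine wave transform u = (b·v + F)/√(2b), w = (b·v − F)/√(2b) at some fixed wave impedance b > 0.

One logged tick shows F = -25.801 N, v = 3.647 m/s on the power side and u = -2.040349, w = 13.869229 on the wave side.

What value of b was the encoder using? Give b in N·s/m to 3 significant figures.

u + w = 11.828880;  u + w = √(2b)·v, so √(2b) = 11.828880/3.647 = 3.243455.
b = (√(2b))²/2 = 10.520000/2 = 5.260000.
(Check via u − w = 2F/√(2b): u − w = -15.909578, 2F/√(2b) = -15.909578.)

b = 5.26 N·s/m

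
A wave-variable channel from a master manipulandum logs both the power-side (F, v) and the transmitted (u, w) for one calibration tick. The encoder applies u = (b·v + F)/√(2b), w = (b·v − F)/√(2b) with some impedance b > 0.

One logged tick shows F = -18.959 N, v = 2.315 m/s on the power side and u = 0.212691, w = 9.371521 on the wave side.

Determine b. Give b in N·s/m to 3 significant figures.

b = 8.57 N·s/m

u + w = 9.584212;  u + w = √(2b)·v, so √(2b) = 9.584212/2.315 = 4.140048.
b = (√(2b))²/2 = 17.140001/2 = 8.570000.
(Check via u − w = 2F/√(2b): u − w = -9.158830, 2F/√(2b) = -9.158830.)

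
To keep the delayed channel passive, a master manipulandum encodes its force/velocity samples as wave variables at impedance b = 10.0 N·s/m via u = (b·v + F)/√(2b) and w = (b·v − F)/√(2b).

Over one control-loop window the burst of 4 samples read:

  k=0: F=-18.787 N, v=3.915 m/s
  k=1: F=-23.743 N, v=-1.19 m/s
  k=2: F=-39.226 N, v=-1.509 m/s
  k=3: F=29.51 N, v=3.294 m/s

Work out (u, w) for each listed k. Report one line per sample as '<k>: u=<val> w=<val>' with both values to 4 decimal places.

k=0: b·v=10.0×3.915=39.1500; √(2b)=4.4721; u=(39.1500+(-18.787))/4.4721=4.5533, w=(39.1500−(-18.787))/4.4721=12.9551
k=1: b·v=10.0×(-1.19)=-11.9000; √(2b)=4.4721; u=(-11.9000+(-23.743))/4.4721=-7.9700, w=(-11.9000−(-23.743))/4.4721=2.6482
k=2: b·v=10.0×(-1.509)=-15.0900; √(2b)=4.4721; u=(-15.0900+(-39.226))/4.4721=-12.1454, w=(-15.0900−(-39.226))/4.4721=5.3970
k=3: b·v=10.0×3.294=32.9400; √(2b)=4.4721; u=(32.9400+29.51)/4.4721=13.9642, w=(32.9400−29.51)/4.4721=0.7670

0: u=4.5533 w=12.9551
1: u=-7.9700 w=2.6482
2: u=-12.1454 w=5.3970
3: u=13.9642 w=0.7670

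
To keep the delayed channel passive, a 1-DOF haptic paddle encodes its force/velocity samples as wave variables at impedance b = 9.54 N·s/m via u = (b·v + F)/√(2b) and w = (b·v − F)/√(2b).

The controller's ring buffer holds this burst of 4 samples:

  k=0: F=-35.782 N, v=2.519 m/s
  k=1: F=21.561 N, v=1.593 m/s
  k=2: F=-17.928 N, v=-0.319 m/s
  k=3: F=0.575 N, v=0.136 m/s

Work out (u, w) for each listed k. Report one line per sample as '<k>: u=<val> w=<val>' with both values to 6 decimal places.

k=0: b·v=9.54×2.519=24.031260; √(2b)=4.368066; u=(24.031260+(-35.782))/4.368066=-2.690147, w=(24.031260−(-35.782))/4.368066=13.693305
k=1: b·v=9.54×1.593=15.197220; √(2b)=4.368066; u=(15.197220+21.561)/4.368066=8.415216, w=(15.197220−21.561)/4.368066=-1.456887
k=2: b·v=9.54×(-0.319)=-3.043260; √(2b)=4.368066; u=(-3.043260+(-17.928))/4.368066=-4.801040, w=(-3.043260−(-17.928))/4.368066=3.407627
k=3: b·v=9.54×0.136=1.297440; √(2b)=4.368066; u=(1.297440+0.575)/4.368066=0.428666, w=(1.297440−0.575)/4.368066=0.165391

0: u=-2.690147 w=13.693305
1: u=8.415216 w=-1.456887
2: u=-4.801040 w=3.407627
3: u=0.428666 w=0.165391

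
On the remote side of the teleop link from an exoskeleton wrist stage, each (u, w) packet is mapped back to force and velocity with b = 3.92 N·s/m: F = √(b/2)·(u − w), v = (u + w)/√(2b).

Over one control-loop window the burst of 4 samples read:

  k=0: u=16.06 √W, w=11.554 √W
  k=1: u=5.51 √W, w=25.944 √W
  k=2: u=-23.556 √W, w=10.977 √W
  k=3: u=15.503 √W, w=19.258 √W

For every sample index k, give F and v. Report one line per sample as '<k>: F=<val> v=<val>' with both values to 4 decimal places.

k=0: u−w=4.5060, u+w=27.6140; √(b/2)=1.4000, √(2b)=2.8000; F=1.4000×4.506=6.3084, v=27.6140/2.8000=9.8621
k=1: u−w=-20.4340, u+w=31.4540; √(b/2)=1.4000, √(2b)=2.8000; F=1.4000×(-20.434)=-28.6076, v=31.4540/2.8000=11.2336
k=2: u−w=-34.5330, u+w=-12.5790; √(b/2)=1.4000, √(2b)=2.8000; F=1.4000×(-34.533)=-48.3462, v=-12.5790/2.8000=-4.4925
k=3: u−w=-3.7550, u+w=34.7610; √(b/2)=1.4000, √(2b)=2.8000; F=1.4000×(-3.755)=-5.2570, v=34.7610/2.8000=12.4146

0: F=6.3084 v=9.8621
1: F=-28.6076 v=11.2336
2: F=-48.3462 v=-4.4925
3: F=-5.2570 v=12.4146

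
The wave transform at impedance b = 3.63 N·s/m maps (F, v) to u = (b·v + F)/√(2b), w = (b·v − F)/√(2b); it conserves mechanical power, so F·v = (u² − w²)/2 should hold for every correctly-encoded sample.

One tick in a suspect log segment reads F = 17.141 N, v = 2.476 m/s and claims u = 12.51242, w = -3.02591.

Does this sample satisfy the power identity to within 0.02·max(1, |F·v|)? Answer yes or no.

no

F·v = 17.141×2.476 = 42.44112 W.
(u² − w²)/2 = (156.56065 − 9.15613)/2 = 73.70226 W.
|Δ| = 31.26115;  2% of max(1, |F·v|) = 0.84882.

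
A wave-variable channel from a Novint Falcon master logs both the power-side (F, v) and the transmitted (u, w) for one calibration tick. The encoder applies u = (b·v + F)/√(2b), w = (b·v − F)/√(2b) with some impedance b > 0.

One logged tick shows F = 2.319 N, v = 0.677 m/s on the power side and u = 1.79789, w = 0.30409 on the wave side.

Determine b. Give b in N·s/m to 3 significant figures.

b = 4.82 N·s/m

u + w = 2.10198;  u + w = √(2b)·v, so √(2b) = 2.10198/0.677 = 3.10484.
b = (√(2b))²/2 = 9.64006/2 = 4.82003.
(Check via u − w = 2F/√(2b): u − w = 1.49380, 2F/√(2b) = 1.49379.)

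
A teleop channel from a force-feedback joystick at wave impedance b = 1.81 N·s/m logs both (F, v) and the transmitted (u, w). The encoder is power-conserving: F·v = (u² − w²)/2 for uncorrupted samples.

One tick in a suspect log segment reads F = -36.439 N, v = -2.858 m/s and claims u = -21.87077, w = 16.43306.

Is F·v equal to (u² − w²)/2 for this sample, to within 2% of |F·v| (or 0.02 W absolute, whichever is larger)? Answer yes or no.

yes

F·v = (-36.439)×(-2.858) = 104.14266 W.
(u² − w²)/2 = (478.33058 − 270.04546)/2 = 104.14256 W.
|Δ| = 0.00010;  2% of max(1, |F·v|) = 2.08285.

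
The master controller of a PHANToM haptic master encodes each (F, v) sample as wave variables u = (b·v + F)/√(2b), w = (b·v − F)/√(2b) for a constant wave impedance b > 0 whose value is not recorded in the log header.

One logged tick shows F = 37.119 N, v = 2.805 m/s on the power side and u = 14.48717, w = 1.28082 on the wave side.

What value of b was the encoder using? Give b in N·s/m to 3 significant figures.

b = 15.8 N·s/m

u + w = 15.7680;  u + w = √(2b)·v, so √(2b) = 15.7680/2.805 = 5.6214.
b = (√(2b))²/2 = 31.6000/2 = 15.8000.
(Check via u − w = 2F/√(2b): u − w = 13.2064, 2F/√(2b) = 13.2063.)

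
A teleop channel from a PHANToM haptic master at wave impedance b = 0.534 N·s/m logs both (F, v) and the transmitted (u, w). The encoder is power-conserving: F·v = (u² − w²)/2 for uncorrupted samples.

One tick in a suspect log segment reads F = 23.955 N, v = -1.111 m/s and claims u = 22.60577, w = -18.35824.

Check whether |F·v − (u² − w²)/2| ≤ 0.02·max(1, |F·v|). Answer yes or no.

F·v = 23.955×(-1.111) = -26.61400 W.
(u² − w²)/2 = (511.02084 − 337.02498)/2 = 86.99793 W.
|Δ| = 113.61194;  2% of max(1, |F·v|) = 0.53228.

no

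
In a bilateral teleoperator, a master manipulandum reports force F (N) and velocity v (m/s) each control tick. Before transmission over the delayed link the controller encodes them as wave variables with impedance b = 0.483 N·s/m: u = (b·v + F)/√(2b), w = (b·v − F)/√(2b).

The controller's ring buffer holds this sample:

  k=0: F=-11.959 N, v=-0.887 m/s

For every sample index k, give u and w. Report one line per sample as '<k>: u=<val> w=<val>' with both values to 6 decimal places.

0: u=-12.603534 w=11.731743

k=0: b·v=0.483×(-0.887)=-0.428421; √(2b)=0.982853; u=(-0.428421+(-11.959))/0.982853=-12.603534, w=(-0.428421−(-11.959))/0.982853=11.731743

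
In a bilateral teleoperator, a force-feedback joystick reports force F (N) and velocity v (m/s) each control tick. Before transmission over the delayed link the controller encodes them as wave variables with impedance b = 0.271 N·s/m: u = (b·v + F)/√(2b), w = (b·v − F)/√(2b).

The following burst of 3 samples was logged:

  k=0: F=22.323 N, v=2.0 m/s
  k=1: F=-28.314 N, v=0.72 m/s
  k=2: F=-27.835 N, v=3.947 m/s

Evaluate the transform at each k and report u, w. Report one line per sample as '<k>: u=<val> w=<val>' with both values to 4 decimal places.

0: u=31.0579 w=-29.5854
1: u=-38.1943 w=38.7244
2: u=-36.3558 w=39.2616

k=0: b·v=0.271×2.0=0.5420; √(2b)=0.7362; u=(0.5420+22.323)/0.7362=31.0579, w=(0.5420−22.323)/0.7362=-29.5854
k=1: b·v=0.271×0.72=0.1951; √(2b)=0.7362; u=(0.1951+(-28.314))/0.7362=-38.1943, w=(0.1951−(-28.314))/0.7362=38.7244
k=2: b·v=0.271×3.947=1.0696; √(2b)=0.7362; u=(1.0696+(-27.835))/0.7362=-36.3558, w=(1.0696−(-27.835))/0.7362=39.2616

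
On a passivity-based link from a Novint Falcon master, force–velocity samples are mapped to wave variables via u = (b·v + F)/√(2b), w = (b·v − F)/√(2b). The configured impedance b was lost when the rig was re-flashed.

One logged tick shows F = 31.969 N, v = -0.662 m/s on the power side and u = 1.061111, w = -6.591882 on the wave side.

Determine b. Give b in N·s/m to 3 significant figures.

u + w = -5.530771;  u + w = √(2b)·v, so √(2b) = -5.530771/(-0.662) = 8.354639.
b = (√(2b))²/2 = 69.799992/2 = 34.899996.
(Check via u − w = 2F/√(2b): u − w = 7.652993, 2F/√(2b) = 7.652994.)

b = 34.9 N·s/m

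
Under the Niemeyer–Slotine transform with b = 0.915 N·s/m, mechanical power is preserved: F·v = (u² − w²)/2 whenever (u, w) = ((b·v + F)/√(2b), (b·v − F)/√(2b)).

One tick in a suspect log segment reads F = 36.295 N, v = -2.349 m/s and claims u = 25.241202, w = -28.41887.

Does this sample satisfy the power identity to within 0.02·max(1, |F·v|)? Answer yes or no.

F·v = 36.295×(-2.349) = -85.256955 W.
(u² − w²)/2 = (637.118278 − 807.632172)/2 = -85.256947 W.
|Δ| = 0.000008;  2% of max(1, |F·v|) = 1.705139.

yes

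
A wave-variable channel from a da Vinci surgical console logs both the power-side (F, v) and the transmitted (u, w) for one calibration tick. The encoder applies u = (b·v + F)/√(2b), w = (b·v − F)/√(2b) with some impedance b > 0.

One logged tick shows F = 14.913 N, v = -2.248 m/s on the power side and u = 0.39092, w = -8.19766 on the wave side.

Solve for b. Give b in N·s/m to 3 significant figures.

b = 6.03 N·s/m

u + w = -7.8067;  u + w = √(2b)·v, so √(2b) = -7.8067/(-2.248) = 3.4727.
b = (√(2b))²/2 = 12.0600/2 = 6.0300.
(Check via u − w = 2F/√(2b): u − w = 8.5886, 2F/√(2b) = 8.5886.)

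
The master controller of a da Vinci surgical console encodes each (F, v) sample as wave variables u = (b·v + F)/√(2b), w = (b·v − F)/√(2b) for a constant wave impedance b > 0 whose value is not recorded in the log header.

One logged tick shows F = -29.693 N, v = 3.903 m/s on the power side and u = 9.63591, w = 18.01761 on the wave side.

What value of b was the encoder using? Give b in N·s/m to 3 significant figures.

b = 25.1 N·s/m

u + w = 27.65352;  u + w = √(2b)·v, so √(2b) = 27.65352/3.903 = 7.08520.
b = (√(2b))²/2 = 50.20000/2 = 25.10000.
(Check via u − w = 2F/√(2b): u − w = -8.38170, 2F/√(2b) = -8.38170.)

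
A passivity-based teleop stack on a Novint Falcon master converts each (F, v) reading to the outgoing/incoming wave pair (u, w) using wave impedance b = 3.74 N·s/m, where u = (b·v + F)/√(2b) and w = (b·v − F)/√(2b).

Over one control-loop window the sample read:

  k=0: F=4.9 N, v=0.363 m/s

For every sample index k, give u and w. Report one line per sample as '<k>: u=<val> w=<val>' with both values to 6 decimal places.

0: u=2.288012 w=-1.295222

k=0: b·v=3.74×0.363=1.357620; √(2b)=2.734959; u=(1.357620+4.9)/2.734959=2.288012, w=(1.357620−4.9)/2.734959=-1.295222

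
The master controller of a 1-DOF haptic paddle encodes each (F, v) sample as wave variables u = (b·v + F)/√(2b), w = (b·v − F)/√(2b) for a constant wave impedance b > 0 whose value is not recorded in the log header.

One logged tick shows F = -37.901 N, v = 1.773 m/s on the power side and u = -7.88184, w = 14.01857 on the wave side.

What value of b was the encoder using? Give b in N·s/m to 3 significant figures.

b = 5.99 N·s/m

u + w = 6.13673;  u + w = √(2b)·v, so √(2b) = 6.13673/1.773 = 3.46121.
b = (√(2b))²/2 = 11.97999/2 = 5.99000.
(Check via u − w = 2F/√(2b): u − w = -21.90041, 2F/√(2b) = -21.90042.)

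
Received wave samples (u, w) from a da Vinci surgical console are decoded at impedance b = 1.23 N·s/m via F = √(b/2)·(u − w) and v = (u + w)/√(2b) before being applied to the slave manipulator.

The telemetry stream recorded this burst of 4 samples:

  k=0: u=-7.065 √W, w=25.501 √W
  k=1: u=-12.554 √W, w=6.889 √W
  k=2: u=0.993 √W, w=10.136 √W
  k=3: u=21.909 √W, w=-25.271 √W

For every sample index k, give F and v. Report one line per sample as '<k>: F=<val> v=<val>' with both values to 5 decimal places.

0: F=-25.53889 v=11.75436
1: F=-15.24758 v=-3.61187
2: F=-7.17012 v=7.09559
3: F=36.99947 v=-2.14353

k=0: u−w=-32.56600, u+w=18.43600; √(b/2)=0.78422, √(2b)=1.56844; F=0.78422×(-32.566)=-25.53889, v=18.43600/1.56844=11.75436
k=1: u−w=-19.44300, u+w=-5.66500; √(b/2)=0.78422, √(2b)=1.56844; F=0.78422×(-19.443)=-15.24758, v=-5.66500/1.56844=-3.61187
k=2: u−w=-9.14300, u+w=11.12900; √(b/2)=0.78422, √(2b)=1.56844; F=0.78422×(-9.143)=-7.17012, v=11.12900/1.56844=7.09559
k=3: u−w=47.18000, u+w=-3.36200; √(b/2)=0.78422, √(2b)=1.56844; F=0.78422×47.18=36.99947, v=-3.36200/1.56844=-2.14353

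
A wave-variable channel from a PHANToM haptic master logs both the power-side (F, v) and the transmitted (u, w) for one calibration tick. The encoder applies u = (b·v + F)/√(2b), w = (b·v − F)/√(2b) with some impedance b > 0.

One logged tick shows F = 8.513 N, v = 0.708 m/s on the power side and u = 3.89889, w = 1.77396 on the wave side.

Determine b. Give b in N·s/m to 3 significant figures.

b = 32.1 N·s/m

u + w = 5.6729;  u + w = √(2b)·v, so √(2b) = 5.6729/0.708 = 8.0125.
b = (√(2b))²/2 = 64.2002/2 = 32.1001.
(Check via u − w = 2F/√(2b): u − w = 2.1249, 2F/√(2b) = 2.1249.)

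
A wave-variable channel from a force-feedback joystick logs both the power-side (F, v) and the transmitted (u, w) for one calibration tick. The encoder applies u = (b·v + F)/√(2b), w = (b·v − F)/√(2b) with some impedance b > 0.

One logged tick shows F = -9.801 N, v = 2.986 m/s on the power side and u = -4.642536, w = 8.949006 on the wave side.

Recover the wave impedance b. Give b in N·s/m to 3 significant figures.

b = 1.04 N·s/m

u + w = 4.306470;  u + w = √(2b)·v, so √(2b) = 4.306470/2.986 = 1.442220.
b = (√(2b))²/2 = 2.080000/2 = 1.040000.
(Check via u − w = 2F/√(2b): u − w = -13.591542, 2F/√(2b) = -13.591543.)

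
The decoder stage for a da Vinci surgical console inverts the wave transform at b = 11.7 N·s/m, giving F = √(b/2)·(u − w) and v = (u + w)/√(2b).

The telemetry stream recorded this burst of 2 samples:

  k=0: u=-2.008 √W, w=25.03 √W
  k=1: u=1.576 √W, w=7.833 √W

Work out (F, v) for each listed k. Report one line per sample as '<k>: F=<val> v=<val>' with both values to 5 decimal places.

0: F=-65.39620 v=4.75921
1: F=-15.13366 v=1.94507

k=0: u−w=-27.03800, u+w=23.02200; √(b/2)=2.41868, √(2b)=4.83735; F=2.41868×(-27.038)=-65.39620, v=23.02200/4.83735=4.75921
k=1: u−w=-6.25700, u+w=9.40900; √(b/2)=2.41868, √(2b)=4.83735; F=2.41868×(-6.257)=-15.13366, v=9.40900/4.83735=1.94507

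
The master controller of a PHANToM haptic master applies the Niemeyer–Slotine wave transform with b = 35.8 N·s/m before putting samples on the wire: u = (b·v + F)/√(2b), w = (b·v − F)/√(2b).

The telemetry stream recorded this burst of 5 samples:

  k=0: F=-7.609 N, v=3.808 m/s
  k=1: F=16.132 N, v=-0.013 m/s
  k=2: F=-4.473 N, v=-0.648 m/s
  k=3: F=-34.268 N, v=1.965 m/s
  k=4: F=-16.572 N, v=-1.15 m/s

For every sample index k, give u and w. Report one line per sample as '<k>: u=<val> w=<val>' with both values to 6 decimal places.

0: u=15.211805 w=17.010266
1: u=1.851477 w=-1.961478
2: u=-3.270202 w=-2.212965
3: u=4.263811 w=12.363387
4: u=-6.823942 w=-2.906988

k=0: b·v=35.8×3.808=136.326400; √(2b)=8.461678; u=(136.326400+(-7.609))/8.461678=15.211805, w=(136.326400−(-7.609))/8.461678=17.010266
k=1: b·v=35.8×(-0.013)=-0.465400; √(2b)=8.461678; u=(-0.465400+16.132)/8.461678=1.851477, w=(-0.465400−16.132)/8.461678=-1.961478
k=2: b·v=35.8×(-0.648)=-23.198400; √(2b)=8.461678; u=(-23.198400+(-4.473))/8.461678=-3.270202, w=(-23.198400−(-4.473))/8.461678=-2.212965
k=3: b·v=35.8×1.965=70.347000; √(2b)=8.461678; u=(70.347000+(-34.268))/8.461678=4.263811, w=(70.347000−(-34.268))/8.461678=12.363387
k=4: b·v=35.8×(-1.15)=-41.170000; √(2b)=8.461678; u=(-41.170000+(-16.572))/8.461678=-6.823942, w=(-41.170000−(-16.572))/8.461678=-2.906988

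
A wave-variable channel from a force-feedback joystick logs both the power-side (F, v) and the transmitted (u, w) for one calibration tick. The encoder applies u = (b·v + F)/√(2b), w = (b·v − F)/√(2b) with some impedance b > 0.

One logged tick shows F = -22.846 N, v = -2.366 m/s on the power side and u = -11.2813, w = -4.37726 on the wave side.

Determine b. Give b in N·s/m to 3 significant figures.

b = 21.9 N·s/m

u + w = -15.6586;  u + w = √(2b)·v, so √(2b) = -15.6586/(-2.366) = 6.6182.
b = (√(2b))²/2 = 43.8000/2 = 21.9000.
(Check via u − w = 2F/√(2b): u − w = -6.9040, 2F/√(2b) = -6.9040.)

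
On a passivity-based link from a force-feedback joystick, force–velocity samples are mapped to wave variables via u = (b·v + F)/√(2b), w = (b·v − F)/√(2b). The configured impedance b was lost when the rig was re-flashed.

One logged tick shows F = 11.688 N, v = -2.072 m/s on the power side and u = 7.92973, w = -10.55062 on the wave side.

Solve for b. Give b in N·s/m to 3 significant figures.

b = 0.8 N·s/m

u + w = -2.62089;  u + w = √(2b)·v, so √(2b) = -2.62089/(-2.072) = 1.26491.
b = (√(2b))²/2 = 1.59999/2 = 0.80000.
(Check via u − w = 2F/√(2b): u − w = 18.48035, 2F/√(2b) = 18.48039.)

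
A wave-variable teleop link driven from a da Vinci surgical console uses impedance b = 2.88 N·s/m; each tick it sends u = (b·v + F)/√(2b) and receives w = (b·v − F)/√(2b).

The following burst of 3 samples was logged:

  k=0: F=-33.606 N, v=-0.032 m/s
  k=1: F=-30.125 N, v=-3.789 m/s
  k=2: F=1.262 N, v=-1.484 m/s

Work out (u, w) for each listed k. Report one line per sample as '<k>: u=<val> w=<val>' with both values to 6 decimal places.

0: u=-14.040900 w=13.964100
1: u=-17.098883 w=8.005283
2: u=-1.254967 w=-2.306633

k=0: b·v=2.88×(-0.032)=-0.092160; √(2b)=2.400000; u=(-0.092160+(-33.606))/2.400000=-14.040900, w=(-0.092160−(-33.606))/2.400000=13.964100
k=1: b·v=2.88×(-3.789)=-10.912320; √(2b)=2.400000; u=(-10.912320+(-30.125))/2.400000=-17.098883, w=(-10.912320−(-30.125))/2.400000=8.005283
k=2: b·v=2.88×(-1.484)=-4.273920; √(2b)=2.400000; u=(-4.273920+1.262)/2.400000=-1.254967, w=(-4.273920−1.262)/2.400000=-2.306633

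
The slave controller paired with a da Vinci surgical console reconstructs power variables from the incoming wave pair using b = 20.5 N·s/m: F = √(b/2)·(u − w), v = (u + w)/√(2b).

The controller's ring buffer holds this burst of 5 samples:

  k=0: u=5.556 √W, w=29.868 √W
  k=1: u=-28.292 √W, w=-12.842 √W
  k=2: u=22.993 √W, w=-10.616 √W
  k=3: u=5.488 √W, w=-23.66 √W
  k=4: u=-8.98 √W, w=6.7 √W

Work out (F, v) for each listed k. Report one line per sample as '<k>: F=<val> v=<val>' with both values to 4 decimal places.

0: F=-77.8364 v=5.5323
1: F=-49.4641 v=-6.4241
2: F=107.6013 v=1.9330
3: F=93.3191 v=-2.8380
4: F=-50.2005 v=-0.3561

k=0: u−w=-24.3120, u+w=35.4240; √(b/2)=3.2016, √(2b)=6.4031; F=3.2016×(-24.312)=-77.8364, v=35.4240/6.4031=5.5323
k=1: u−w=-15.4500, u+w=-41.1340; √(b/2)=3.2016, √(2b)=6.4031; F=3.2016×(-15.45)=-49.4641, v=-41.1340/6.4031=-6.4241
k=2: u−w=33.6090, u+w=12.3770; √(b/2)=3.2016, √(2b)=6.4031; F=3.2016×33.609=107.6013, v=12.3770/6.4031=1.9330
k=3: u−w=29.1480, u+w=-18.1720; √(b/2)=3.2016, √(2b)=6.4031; F=3.2016×29.148=93.3191, v=-18.1720/6.4031=-2.8380
k=4: u−w=-15.6800, u+w=-2.2800; √(b/2)=3.2016, √(2b)=6.4031; F=3.2016×(-15.68)=-50.2005, v=-2.2800/6.4031=-0.3561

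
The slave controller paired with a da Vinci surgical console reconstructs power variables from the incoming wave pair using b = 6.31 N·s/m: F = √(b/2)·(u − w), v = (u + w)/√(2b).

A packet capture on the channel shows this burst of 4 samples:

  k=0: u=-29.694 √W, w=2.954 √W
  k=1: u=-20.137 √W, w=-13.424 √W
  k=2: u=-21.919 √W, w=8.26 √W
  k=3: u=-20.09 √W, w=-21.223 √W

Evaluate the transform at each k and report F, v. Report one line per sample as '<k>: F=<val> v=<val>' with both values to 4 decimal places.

k=0: u−w=-32.6480, u+w=-26.7400; √(b/2)=1.7762, √(2b)=3.5525; F=1.7762×(-32.648)=-57.9904, v=-26.7400/3.5525=-7.5272
k=1: u−w=-6.7130, u+w=-33.5610; √(b/2)=1.7762, √(2b)=3.5525; F=1.7762×(-6.713)=-11.9238, v=-33.5610/3.5525=-9.4472
k=2: u−w=-30.1790, u+w=-13.6590; √(b/2)=1.7762, √(2b)=3.5525; F=1.7762×(-30.179)=-53.6049, v=-13.6590/3.5525=-3.8449
k=3: u−w=1.1330, u+w=-41.3130; √(b/2)=1.7762, √(2b)=3.5525; F=1.7762×1.133=2.0125, v=-41.3130/3.5525=-11.6294

0: F=-57.9904 v=-7.5272
1: F=-11.9238 v=-9.4472
2: F=-53.6049 v=-3.8449
3: F=2.0125 v=-11.6294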